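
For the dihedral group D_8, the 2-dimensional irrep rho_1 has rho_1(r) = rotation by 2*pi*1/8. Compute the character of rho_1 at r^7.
chi_{rho_1}(r^7) = 2*cos(2*pi*1*7/8) = sqrt(2)

Argument: rho_1(r^7) is rotation by angle 2*pi*1*7/8, whose trace is 2*cos(2*pi*1*7/8) = sqrt(2).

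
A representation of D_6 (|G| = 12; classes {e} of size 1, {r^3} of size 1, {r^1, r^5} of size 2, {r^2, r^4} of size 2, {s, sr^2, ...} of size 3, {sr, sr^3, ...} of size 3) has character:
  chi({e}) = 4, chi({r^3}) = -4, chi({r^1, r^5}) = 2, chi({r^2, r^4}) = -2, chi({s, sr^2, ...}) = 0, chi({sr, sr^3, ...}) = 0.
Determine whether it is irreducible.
Not irreducible (reducible): <chi, chi> = 4 > 1.

Argument: <chi, chi> = (1/|G|) sum_C |C| * |chi(C)|^2 = (1/12)[1*|4|^2 + 1*|-4|^2 + 2*|2|^2 + 2*|-2|^2 + 3*|0|^2 + 3*|0|^2]
  = (1/12)[(16) + (16) + (8) + (8) + (0) + (0)] = 48/12 = 4.
A character is irreducible iff <chi, chi> = 1, so this representation is reducible.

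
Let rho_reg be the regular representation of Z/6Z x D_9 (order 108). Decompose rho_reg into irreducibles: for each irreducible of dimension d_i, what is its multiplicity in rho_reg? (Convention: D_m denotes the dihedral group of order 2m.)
Each irreducible V_i of dimension d_i appears with multiplicity d_i, i.e. rho_reg = (direct sum over all irreducibles V_i) d_i V_i. The irreducible dimensions for Z/6Z x D_9 are 1, 1, 1, 1, 1, 1, 1, 1, 1, 1, 1, 1, 2, 2, 2, 2, 2, 2, 2, 2, 2, 2, 2, 2, 2, 2, 2, 2, 2, 2, 2, 2, 2, 2, 2, 2: 12 irreducibles of dimension 1, each with multiplicity 1; 24 irreducibles of dimension 2, each with multiplicity 2. Total dimension 12*1*1 + 24*2*2 = 108 = |G|.

Solution. General theorem: in the regular representation of a finite group G, each irreducible appears with multiplicity equal to its dimension. Check: dim(rho_reg) = sum d_i^2 = 1 + 1 + 1 + 1 + 1 + 1 + 1 + 1 + 1 + 1 + 1 + 1 + 4 + 4 + 4 + 4 + 4 + 4 + 4 + 4 + 4 + 4 + 4 + 4 + 4 + 4 + 4 + 4 + 4 + 4 + 4 + 4 + 4 + 4 + 4 + 4 = 108 = |G|.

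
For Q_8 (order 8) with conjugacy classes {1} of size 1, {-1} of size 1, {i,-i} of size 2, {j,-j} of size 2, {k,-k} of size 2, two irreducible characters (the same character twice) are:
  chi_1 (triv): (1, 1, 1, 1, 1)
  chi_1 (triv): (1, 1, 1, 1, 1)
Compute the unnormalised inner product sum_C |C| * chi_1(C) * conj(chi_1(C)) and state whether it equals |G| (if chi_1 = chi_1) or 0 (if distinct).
Sum = 8 = |G| = 8; so <chi_1, chi_1> = 1 (norm-1 confirms irreducibility).

Justification: Compute term by term over conjugacy classes (|C| * chi_1(C) * conj(chi_1(C))):
  1*(1)*conj(1) + 1*(1)*conj(1) + 2*(1)*conj(1) + 2*(1)*conj(1) + 2*(1)*conj(1)
  = (1) + (1) + (2) + (2) + (2)
  = 8.
Dividing by |G| = 8 gives 8/8 = 1, matching the row-orthogonality relation <chi_1, chi_1> = [chi_1 = chi_1].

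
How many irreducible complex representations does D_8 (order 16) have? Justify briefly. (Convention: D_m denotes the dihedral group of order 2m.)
7

Argument: The number of irreducible complex representations of a finite group equals its number of conjugacy classes. D_8 has 7 conjugacy classes (n/2 + 3 for n even), so D_8 (order 16) has exactly 7 irreducible complex representations.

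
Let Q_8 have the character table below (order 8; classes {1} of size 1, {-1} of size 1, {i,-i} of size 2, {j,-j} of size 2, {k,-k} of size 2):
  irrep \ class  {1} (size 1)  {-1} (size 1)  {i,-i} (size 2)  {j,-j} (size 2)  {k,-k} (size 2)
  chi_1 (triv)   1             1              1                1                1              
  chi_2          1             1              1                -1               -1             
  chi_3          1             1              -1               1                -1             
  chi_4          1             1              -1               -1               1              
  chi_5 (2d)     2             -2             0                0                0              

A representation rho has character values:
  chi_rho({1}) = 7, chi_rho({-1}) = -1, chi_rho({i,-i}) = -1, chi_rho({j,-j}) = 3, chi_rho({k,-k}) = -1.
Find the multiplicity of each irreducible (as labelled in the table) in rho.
Multiplicities: chi_1: 1, chi_2: 0, chi_3: 2, chi_4: 0, chi_5: 2.

Derivation: Use <chi_rho, chi> = (1/|G|) sum_C |C| * chi_rho(C) * conj(chi(C)) with |G| = 8 for each irreducible chi in the table:
  <chi_rho, chi_1> = (1/8)[1*(7)*conj(1) + 1*(-1)*conj(1) + 2*(-1)*conj(1) + 2*(3)*conj(1) + 2*(-1)*conj(1)]
      = (1/8)[(7) + (-1) + (-2) + (6) + (-2)] = 8/8 = 1
  <chi_rho, chi_2> = (1/8)[1*(7)*conj(1) + 1*(-1)*conj(1) + 2*(-1)*conj(1) + 2*(3)*conj(-1) + 2*(-1)*conj(-1)]
      = (1/8)[(7) + (-1) + (-2) + (-6) + (2)] = 0/8 = 0
  <chi_rho, chi_3> = (1/8)[1*(7)*conj(1) + 1*(-1)*conj(1) + 2*(-1)*conj(-1) + 2*(3)*conj(1) + 2*(-1)*conj(-1)]
      = (1/8)[(7) + (-1) + (2) + (6) + (2)] = 16/8 = 2
  <chi_rho, chi_4> = (1/8)[1*(7)*conj(1) + 1*(-1)*conj(1) + 2*(-1)*conj(-1) + 2*(3)*conj(-1) + 2*(-1)*conj(1)]
      = (1/8)[(7) + (-1) + (2) + (-6) + (-2)] = 0/8 = 0
  <chi_rho, chi_5> = (1/8)[1*(7)*conj(2) + 1*(-1)*conj(-2) + 2*(-1)*conj(0) + 2*(3)*conj(0) + 2*(-1)*conj(0)]
      = (1/8)[(14) + (2) + (0) + (0) + (0)] = 16/8 = 2
Dimension check: dim(rho) = sum (mult * dim) = 1*1 + 0*1 + 2*1 + 0*1 + 2*2 = 7 = chi_rho(e) = 7.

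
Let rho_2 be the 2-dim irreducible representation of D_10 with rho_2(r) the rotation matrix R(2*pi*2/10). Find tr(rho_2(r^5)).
chi_{rho_2}(r^5) = 2*cos(2*pi*2*5/10) = 2

Reasoning: rho_2(r^5) is rotation by angle 2*pi*2*5/10, whose trace is 2*cos(2*pi*2*5/10) = 2.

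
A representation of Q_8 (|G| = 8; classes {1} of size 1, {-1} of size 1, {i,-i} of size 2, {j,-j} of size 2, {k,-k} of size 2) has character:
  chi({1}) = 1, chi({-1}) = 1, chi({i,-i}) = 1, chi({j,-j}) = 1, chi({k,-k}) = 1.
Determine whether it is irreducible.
Irreducible: <chi, chi> = 1.

Argument: <chi, chi> = (1/|G|) sum_C |C| * |chi(C)|^2 = (1/8)[1*|1|^2 + 1*|1|^2 + 2*|1|^2 + 2*|1|^2 + 2*|1|^2]
  = (1/8)[(1) + (1) + (2) + (2) + (2)] = 8/8 = 1.
A character is irreducible iff <chi, chi> = 1, so this representation is irreducible.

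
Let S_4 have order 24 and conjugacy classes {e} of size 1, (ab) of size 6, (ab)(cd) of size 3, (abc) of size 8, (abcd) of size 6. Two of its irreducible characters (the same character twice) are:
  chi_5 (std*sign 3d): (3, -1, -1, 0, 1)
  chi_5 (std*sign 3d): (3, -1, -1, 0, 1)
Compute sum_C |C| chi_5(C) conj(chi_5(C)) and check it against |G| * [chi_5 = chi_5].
Sum = 24 = |G| = 24; so <chi_5, chi_5> = 1 (norm-1 confirms irreducibility).

Argument: Compute term by term over conjugacy classes (|C| * chi_5(C) * conj(chi_5(C))):
  1*(3)*conj(3) + 6*(-1)*conj(-1) + 3*(-1)*conj(-1) + 8*(0)*conj(0) + 6*(1)*conj(1)
  = (9) + (6) + (3) + (0) + (6)
  = 24.
Dividing by |G| = 24 gives 24/24 = 1, matching the row-orthogonality relation <chi_5, chi_5> = [chi_5 = chi_5].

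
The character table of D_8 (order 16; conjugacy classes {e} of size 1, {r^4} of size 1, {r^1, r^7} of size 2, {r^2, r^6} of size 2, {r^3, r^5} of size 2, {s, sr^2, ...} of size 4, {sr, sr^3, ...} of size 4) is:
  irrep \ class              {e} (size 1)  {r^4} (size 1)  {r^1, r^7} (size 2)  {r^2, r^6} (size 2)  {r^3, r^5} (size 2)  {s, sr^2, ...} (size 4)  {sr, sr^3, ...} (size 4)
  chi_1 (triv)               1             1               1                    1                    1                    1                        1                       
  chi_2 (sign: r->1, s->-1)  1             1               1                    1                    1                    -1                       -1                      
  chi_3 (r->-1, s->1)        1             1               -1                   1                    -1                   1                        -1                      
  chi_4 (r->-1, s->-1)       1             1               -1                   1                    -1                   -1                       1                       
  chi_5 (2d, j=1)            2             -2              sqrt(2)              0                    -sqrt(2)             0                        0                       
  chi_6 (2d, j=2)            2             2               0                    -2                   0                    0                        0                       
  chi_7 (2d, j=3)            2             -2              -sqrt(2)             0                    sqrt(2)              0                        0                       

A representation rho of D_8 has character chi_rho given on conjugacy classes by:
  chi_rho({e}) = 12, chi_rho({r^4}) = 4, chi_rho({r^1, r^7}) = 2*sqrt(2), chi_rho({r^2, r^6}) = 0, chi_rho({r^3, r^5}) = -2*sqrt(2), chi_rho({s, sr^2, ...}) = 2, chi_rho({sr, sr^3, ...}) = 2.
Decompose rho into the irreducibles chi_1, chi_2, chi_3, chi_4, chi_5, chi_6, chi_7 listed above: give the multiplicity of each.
Multiplicities: chi_1: 2, chi_2: 0, chi_3: 1, chi_4: 1, chi_5: 2, chi_6: 2, chi_7: 0.

Proof sketch: Use <chi_rho, chi> = (1/|G|) sum_C |C| * chi_rho(C) * conj(chi(C)) with |G| = 16 for each irreducible chi in the table:
  <chi_rho, chi_1> = (1/16)[1*(12)*conj(1) + 1*(4)*conj(1) + 2*(2*sqrt(2))*conj(1) + 2*(0)*conj(1) + 2*(-2*sqrt(2))*conj(1) + 4*(2)*conj(1) + 4*(2)*conj(1)]
      = (1/16)[(12) + (4) + (4*sqrt(2)) + (0) + (-4*sqrt(2)) + (8) + (8)] = 32/16 = 2
  <chi_rho, chi_2> = (1/16)[1*(12)*conj(1) + 1*(4)*conj(1) + 2*(2*sqrt(2))*conj(1) + 2*(0)*conj(1) + 2*(-2*sqrt(2))*conj(1) + 4*(2)*conj(-1) + 4*(2)*conj(-1)]
      = (1/16)[(12) + (4) + (4*sqrt(2)) + (0) + (-4*sqrt(2)) + (-8) + (-8)] = 0/16 = 0
  <chi_rho, chi_3> = (1/16)[1*(12)*conj(1) + 1*(4)*conj(1) + 2*(2*sqrt(2))*conj(-1) + 2*(0)*conj(1) + 2*(-2*sqrt(2))*conj(-1) + 4*(2)*conj(1) + 4*(2)*conj(-1)]
      = (1/16)[(12) + (4) + (-4*sqrt(2)) + (0) + (4*sqrt(2)) + (8) + (-8)] = 16/16 = 1
  <chi_rho, chi_4> = (1/16)[1*(12)*conj(1) + 1*(4)*conj(1) + 2*(2*sqrt(2))*conj(-1) + 2*(0)*conj(1) + 2*(-2*sqrt(2))*conj(-1) + 4*(2)*conj(-1) + 4*(2)*conj(1)]
      = (1/16)[(12) + (4) + (-4*sqrt(2)) + (0) + (4*sqrt(2)) + (-8) + (8)] = 16/16 = 1
  <chi_rho, chi_5> = (1/16)[1*(12)*conj(2) + 1*(4)*conj(-2) + 2*(2*sqrt(2))*conj(sqrt(2)) + 2*(0)*conj(0) + 2*(-2*sqrt(2))*conj(-sqrt(2)) + 4*(2)*conj(0) + 4*(2)*conj(0)]
      = (1/16)[(24) + (-8) + (8) + (0) + (8) + (0) + (0)] = 32/16 = 2
  <chi_rho, chi_6> = (1/16)[1*(12)*conj(2) + 1*(4)*conj(2) + 2*(2*sqrt(2))*conj(0) + 2*(0)*conj(-2) + 2*(-2*sqrt(2))*conj(0) + 4*(2)*conj(0) + 4*(2)*conj(0)]
      = (1/16)[(24) + (8) + (0) + (0) + (0) + (0) + (0)] = 32/16 = 2
  <chi_rho, chi_7> = (1/16)[1*(12)*conj(2) + 1*(4)*conj(-2) + 2*(2*sqrt(2))*conj(-sqrt(2)) + 2*(0)*conj(0) + 2*(-2*sqrt(2))*conj(sqrt(2)) + 4*(2)*conj(0) + 4*(2)*conj(0)]
      = (1/16)[(24) + (-8) + (-8) + (0) + (-8) + (0) + (0)] = 0/16 = 0
Dimension check: dim(rho) = sum (mult * dim) = 2*1 + 0*1 + 1*1 + 1*1 + 2*2 + 2*2 + 0*2 = 12 = chi_rho(e) = 12.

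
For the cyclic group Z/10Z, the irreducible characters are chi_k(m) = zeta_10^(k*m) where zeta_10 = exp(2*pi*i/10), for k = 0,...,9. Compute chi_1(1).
chi_1(1) = zeta_10^1 = exp(I*pi/5)

Argument: chi_1(1) = zeta_10^(1*1) = zeta_10^1. Since zeta_10^10 = 1, this equals zeta_10^1 = exp(2*pi*i*1/10) = exp(I*pi/5).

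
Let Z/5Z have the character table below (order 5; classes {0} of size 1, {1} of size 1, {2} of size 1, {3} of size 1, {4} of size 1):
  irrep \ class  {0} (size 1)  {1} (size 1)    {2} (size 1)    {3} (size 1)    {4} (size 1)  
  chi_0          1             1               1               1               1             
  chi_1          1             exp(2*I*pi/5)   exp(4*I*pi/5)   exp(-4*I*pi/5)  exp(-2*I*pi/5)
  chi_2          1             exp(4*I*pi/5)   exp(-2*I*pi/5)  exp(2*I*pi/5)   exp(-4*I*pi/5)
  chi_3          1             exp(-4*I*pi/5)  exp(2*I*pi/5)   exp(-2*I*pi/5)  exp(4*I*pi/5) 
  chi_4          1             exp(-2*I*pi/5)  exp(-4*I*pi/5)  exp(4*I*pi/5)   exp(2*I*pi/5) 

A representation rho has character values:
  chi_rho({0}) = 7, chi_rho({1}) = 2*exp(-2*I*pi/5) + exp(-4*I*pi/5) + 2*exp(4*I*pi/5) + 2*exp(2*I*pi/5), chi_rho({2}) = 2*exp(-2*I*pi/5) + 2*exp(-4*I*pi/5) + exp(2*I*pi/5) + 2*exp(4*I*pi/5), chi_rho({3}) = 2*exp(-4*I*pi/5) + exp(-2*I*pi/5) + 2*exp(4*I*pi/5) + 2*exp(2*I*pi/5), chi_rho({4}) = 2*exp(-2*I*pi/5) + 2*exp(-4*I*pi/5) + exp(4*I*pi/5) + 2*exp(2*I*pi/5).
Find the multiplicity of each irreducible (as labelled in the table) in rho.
Multiplicities: chi_0: 0, chi_1: 2, chi_2: 2, chi_3: 1, chi_4: 2.

Solution. Use <chi_rho, chi> = (1/|G|) sum_C |C| * chi_rho(C) * conj(chi(C)) with |G| = 5 for each irreducible chi in the table:
  <chi_rho, chi_0> = (1/5)[1*(7)*conj(1) + 1*(2*exp(-2*I*pi/5) + exp(-4*I*pi/5) + 2*exp(4*I*pi/5) + 2*exp(2*I*pi/5))*conj(1) + 1*(2*exp(-2*I*pi/5) + 2*exp(-4*I*pi/5) + exp(2*I*pi/5) + 2*exp(4*I*pi/5))*conj(1) + 1*(2*exp(-4*I*pi/5) + exp(-2*I*pi/5) + 2*exp(4*I*pi/5) + 2*exp(2*I*pi/5))*conj(1) + 1*(2*exp(-2*I*pi/5) + 2*exp(-4*I*pi/5) + exp(4*I*pi/5) + 2*exp(2*I*pi/5))*conj(1)]
      = (1/5)[(7) + (2*exp(-2*I*pi/5) + exp(-4*I*pi/5) + 2*exp(4*I*pi/5) + 2*exp(2*I*pi/5)) + (2*exp(-2*I*pi/5) + 2*exp(-4*I*pi/5) + exp(2*I*pi/5) + 2*exp(4*I*pi/5)) + (2*exp(-4*I*pi/5) + exp(-2*I*pi/5) + 2*exp(4*I*pi/5) + 2*exp(2*I*pi/5)) + (2*exp(-2*I*pi/5) + 2*exp(-4*I*pi/5) + exp(4*I*pi/5) + 2*exp(2*I*pi/5))] = 0/5 = 0
  <chi_rho, chi_1> = (1/5)[1*(7)*conj(1) + 1*(2*exp(-2*I*pi/5) + exp(-4*I*pi/5) + 2*exp(4*I*pi/5) + 2*exp(2*I*pi/5))*conj(exp(2*I*pi/5)) + 1*(2*exp(-2*I*pi/5) + 2*exp(-4*I*pi/5) + exp(2*I*pi/5) + 2*exp(4*I*pi/5))*conj(exp(4*I*pi/5)) + 1*(2*exp(-4*I*pi/5) + exp(-2*I*pi/5) + 2*exp(4*I*pi/5) + 2*exp(2*I*pi/5))*conj(exp(-4*I*pi/5)) + 1*(2*exp(-2*I*pi/5) + 2*exp(-4*I*pi/5) + exp(4*I*pi/5) + 2*exp(2*I*pi/5))*conj(exp(-2*I*pi/5))]
      = (1/5)[(7) + (2 + 2*exp(-4*I*pi/5) + exp(4*I*pi/5) + 2*exp(2*I*pi/5)) + (2 + exp(-2*I*pi/5) + 2*exp(4*I*pi/5) + 2*exp(2*I*pi/5)) + (2 + 2*exp(-2*I*pi/5) + 2*exp(-4*I*pi/5) + exp(2*I*pi/5)) + (2 + 2*exp(-2*I*pi/5) + exp(-4*I*pi/5) + 2*exp(4*I*pi/5))] = 10/5 = 2
  <chi_rho, chi_2> = (1/5)[1*(7)*conj(1) + 1*(2*exp(-2*I*pi/5) + exp(-4*I*pi/5) + 2*exp(4*I*pi/5) + 2*exp(2*I*pi/5))*conj(exp(4*I*pi/5)) + 1*(2*exp(-2*I*pi/5) + 2*exp(-4*I*pi/5) + exp(2*I*pi/5) + 2*exp(4*I*pi/5))*conj(exp(-2*I*pi/5)) + 1*(2*exp(-4*I*pi/5) + exp(-2*I*pi/5) + 2*exp(4*I*pi/5) + 2*exp(2*I*pi/5))*conj(exp(2*I*pi/5)) + 1*(2*exp(-2*I*pi/5) + 2*exp(-4*I*pi/5) + exp(4*I*pi/5) + 2*exp(2*I*pi/5))*conj(exp(-4*I*pi/5))]
      = (1/5)[(7) + (2 + 2*exp(-2*I*pi/5) + exp(2*I*pi/5) + 2*exp(4*I*pi/5)) + (2 + 2*exp(-2*I*pi/5) + 2*exp(-4*I*pi/5) + exp(4*I*pi/5)) + (2 + exp(-4*I*pi/5) + 2*exp(4*I*pi/5) + 2*exp(2*I*pi/5)) + (2 + 2*exp(-4*I*pi/5) + exp(-2*I*pi/5) + 2*exp(2*I*pi/5))] = 10/5 = 2
  <chi_rho, chi_3> = (1/5)[1*(7)*conj(1) + 1*(2*exp(-2*I*pi/5) + exp(-4*I*pi/5) + 2*exp(4*I*pi/5) + 2*exp(2*I*pi/5))*conj(exp(-4*I*pi/5)) + 1*(2*exp(-2*I*pi/5) + 2*exp(-4*I*pi/5) + exp(2*I*pi/5) + 2*exp(4*I*pi/5))*conj(exp(2*I*pi/5)) + 1*(2*exp(-4*I*pi/5) + exp(-2*I*pi/5) + 2*exp(4*I*pi/5) + 2*exp(2*I*pi/5))*conj(exp(-2*I*pi/5)) + 1*(2*exp(-2*I*pi/5) + 2*exp(-4*I*pi/5) + exp(4*I*pi/5) + 2*exp(2*I*pi/5))*conj(exp(4*I*pi/5))]
      = (1/5)[(7) + (1 + 2*exp(-2*I*pi/5) + 2*exp(-4*I*pi/5) + 2*exp(2*I*pi/5)) + (1 + 2*exp(-4*I*pi/5) + 2*exp(4*I*pi/5) + 2*exp(2*I*pi/5)) + (1 + 2*exp(-2*I*pi/5) + 2*exp(-4*I*pi/5) + 2*exp(4*I*pi/5)) + (1 + 2*exp(-2*I*pi/5) + 2*exp(4*I*pi/5) + 2*exp(2*I*pi/5))] = 5/5 = 1
  <chi_rho, chi_4> = (1/5)[1*(7)*conj(1) + 1*(2*exp(-2*I*pi/5) + exp(-4*I*pi/5) + 2*exp(4*I*pi/5) + 2*exp(2*I*pi/5))*conj(exp(-2*I*pi/5)) + 1*(2*exp(-2*I*pi/5) + 2*exp(-4*I*pi/5) + exp(2*I*pi/5) + 2*exp(4*I*pi/5))*conj(exp(-4*I*pi/5)) + 1*(2*exp(-4*I*pi/5) + exp(-2*I*pi/5) + 2*exp(4*I*pi/5) + 2*exp(2*I*pi/5))*conj(exp(4*I*pi/5)) + 1*(2*exp(-2*I*pi/5) + 2*exp(-4*I*pi/5) + exp(4*I*pi/5) + 2*exp(2*I*pi/5))*conj(exp(2*I*pi/5))]
      = (1/5)[(7) + (2 + 2*exp(-4*I*pi/5) + exp(-2*I*pi/5) + 2*exp(4*I*pi/5)) + (2 + 2*exp(-2*I*pi/5) + exp(-4*I*pi/5) + 2*exp(2*I*pi/5)) + (2 + 2*exp(-2*I*pi/5) + exp(4*I*pi/5) + 2*exp(2*I*pi/5)) + (2 + 2*exp(-4*I*pi/5) + exp(2*I*pi/5) + 2*exp(4*I*pi/5))] = 10/5 = 2
(Exp terms are combined using exp(i*s)*conj(exp(i*t)) = exp(i*(s-t)), and sums of them are collapsed using the identity that for every m > 1 the m distinct m-th roots of unity sum to 0, e.g. 1 + exp(2*I*pi/3) + exp(-2*I*pi/3) = 0.)
Dimension check: dim(rho) = sum (mult * dim) = 0*1 + 2*1 + 2*1 + 1*1 + 2*1 = 7 = chi_rho(e) = 7.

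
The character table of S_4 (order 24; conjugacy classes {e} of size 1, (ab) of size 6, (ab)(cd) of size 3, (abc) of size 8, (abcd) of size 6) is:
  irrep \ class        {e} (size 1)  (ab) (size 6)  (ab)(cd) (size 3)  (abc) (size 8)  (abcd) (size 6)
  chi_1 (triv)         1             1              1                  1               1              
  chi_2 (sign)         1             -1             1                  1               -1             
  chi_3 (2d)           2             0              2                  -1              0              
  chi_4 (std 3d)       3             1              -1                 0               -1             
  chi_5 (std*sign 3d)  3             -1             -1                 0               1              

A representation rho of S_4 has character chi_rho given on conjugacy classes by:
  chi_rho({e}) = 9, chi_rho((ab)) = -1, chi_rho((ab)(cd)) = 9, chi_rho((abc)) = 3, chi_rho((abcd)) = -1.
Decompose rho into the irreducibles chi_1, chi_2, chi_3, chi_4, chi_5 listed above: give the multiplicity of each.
Multiplicities: chi_1: 2, chi_2: 3, chi_3: 2, chi_4: 0, chi_5: 0.

Details: Use <chi_rho, chi> = (1/|G|) sum_C |C| * chi_rho(C) * conj(chi(C)) with |G| = 24 for each irreducible chi in the table:
  <chi_rho, chi_1> = (1/24)[1*(9)*conj(1) + 6*(-1)*conj(1) + 3*(9)*conj(1) + 8*(3)*conj(1) + 6*(-1)*conj(1)]
      = (1/24)[(9) + (-6) + (27) + (24) + (-6)] = 48/24 = 2
  <chi_rho, chi_2> = (1/24)[1*(9)*conj(1) + 6*(-1)*conj(-1) + 3*(9)*conj(1) + 8*(3)*conj(1) + 6*(-1)*conj(-1)]
      = (1/24)[(9) + (6) + (27) + (24) + (6)] = 72/24 = 3
  <chi_rho, chi_3> = (1/24)[1*(9)*conj(2) + 6*(-1)*conj(0) + 3*(9)*conj(2) + 8*(3)*conj(-1) + 6*(-1)*conj(0)]
      = (1/24)[(18) + (0) + (54) + (-24) + (0)] = 48/24 = 2
  <chi_rho, chi_4> = (1/24)[1*(9)*conj(3) + 6*(-1)*conj(1) + 3*(9)*conj(-1) + 8*(3)*conj(0) + 6*(-1)*conj(-1)]
      = (1/24)[(27) + (-6) + (-27) + (0) + (6)] = 0/24 = 0
  <chi_rho, chi_5> = (1/24)[1*(9)*conj(3) + 6*(-1)*conj(-1) + 3*(9)*conj(-1) + 8*(3)*conj(0) + 6*(-1)*conj(1)]
      = (1/24)[(27) + (6) + (-27) + (0) + (-6)] = 0/24 = 0
Dimension check: dim(rho) = sum (mult * dim) = 2*1 + 3*1 + 2*2 + 0*3 + 0*3 = 9 = chi_rho(e) = 9.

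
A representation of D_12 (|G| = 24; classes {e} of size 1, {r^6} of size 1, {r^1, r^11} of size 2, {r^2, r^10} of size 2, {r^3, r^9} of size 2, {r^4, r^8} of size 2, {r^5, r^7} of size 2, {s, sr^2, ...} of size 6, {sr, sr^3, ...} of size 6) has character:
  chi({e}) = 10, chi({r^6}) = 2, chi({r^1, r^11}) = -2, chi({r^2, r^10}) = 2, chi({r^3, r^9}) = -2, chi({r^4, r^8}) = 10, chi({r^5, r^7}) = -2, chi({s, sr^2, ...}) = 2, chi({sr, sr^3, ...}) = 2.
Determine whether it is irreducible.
Not irreducible (reducible): <chi, chi> = 16 > 1.

Reasoning: <chi, chi> = (1/|G|) sum_C |C| * |chi(C)|^2 = (1/24)[1*|10|^2 + 1*|2|^2 + 2*|-2|^2 + 2*|2|^2 + 2*|-2|^2 + 2*|10|^2 + 2*|-2|^2 + 6*|2|^2 + 6*|2|^2]
  = (1/24)[(100) + (4) + (8) + (8) + (8) + (200) + (8) + (24) + (24)] = 384/24 = 16.
A character is irreducible iff <chi, chi> = 1, so this representation is reducible.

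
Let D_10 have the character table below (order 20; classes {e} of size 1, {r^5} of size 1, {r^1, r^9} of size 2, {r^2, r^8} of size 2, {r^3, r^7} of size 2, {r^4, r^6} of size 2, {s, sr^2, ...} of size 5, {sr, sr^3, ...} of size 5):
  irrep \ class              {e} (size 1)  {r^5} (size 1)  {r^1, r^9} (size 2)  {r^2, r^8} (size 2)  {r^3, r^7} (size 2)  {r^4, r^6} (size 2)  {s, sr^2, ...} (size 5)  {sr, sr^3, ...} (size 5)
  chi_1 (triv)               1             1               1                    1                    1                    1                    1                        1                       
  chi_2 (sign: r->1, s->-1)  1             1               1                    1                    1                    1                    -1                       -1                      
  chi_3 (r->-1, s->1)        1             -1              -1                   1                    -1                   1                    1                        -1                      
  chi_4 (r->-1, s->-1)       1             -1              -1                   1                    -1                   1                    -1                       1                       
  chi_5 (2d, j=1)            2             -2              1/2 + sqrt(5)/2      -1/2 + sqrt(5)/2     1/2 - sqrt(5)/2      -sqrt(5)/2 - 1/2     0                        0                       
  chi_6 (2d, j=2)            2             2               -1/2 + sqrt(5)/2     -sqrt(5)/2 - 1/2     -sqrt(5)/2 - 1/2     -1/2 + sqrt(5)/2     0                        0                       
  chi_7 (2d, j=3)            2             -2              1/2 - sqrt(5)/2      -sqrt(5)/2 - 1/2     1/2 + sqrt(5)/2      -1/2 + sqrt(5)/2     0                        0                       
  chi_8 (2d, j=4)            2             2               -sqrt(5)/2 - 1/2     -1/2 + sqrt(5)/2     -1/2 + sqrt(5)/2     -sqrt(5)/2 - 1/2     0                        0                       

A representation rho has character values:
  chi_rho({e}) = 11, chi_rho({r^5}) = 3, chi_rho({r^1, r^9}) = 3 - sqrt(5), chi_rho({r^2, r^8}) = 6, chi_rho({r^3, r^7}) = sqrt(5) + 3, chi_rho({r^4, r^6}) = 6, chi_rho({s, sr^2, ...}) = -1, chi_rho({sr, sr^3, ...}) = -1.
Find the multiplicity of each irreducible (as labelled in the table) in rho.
Multiplicities: chi_1: 2, chi_2: 3, chi_3: 1, chi_4: 1, chi_5: 0, chi_6: 0, chi_7: 1, chi_8: 1.

Explanation: Use <chi_rho, chi> = (1/|G|) sum_C |C| * chi_rho(C) * conj(chi(C)) with |G| = 20 for each irreducible chi in the table:
  <chi_rho, chi_1> = (1/20)[1*(11)*conj(1) + 1*(3)*conj(1) + 2*(3 - sqrt(5))*conj(1) + 2*(6)*conj(1) + 2*(sqrt(5) + 3)*conj(1) + 2*(6)*conj(1) + 5*(-1)*conj(1) + 5*(-1)*conj(1)]
      = (1/20)[(11) + (3) + (6 - 2*sqrt(5)) + (12) + (2*sqrt(5) + 6) + (12) + (-5) + (-5)] = 40/20 = 2
  <chi_rho, chi_2> = (1/20)[1*(11)*conj(1) + 1*(3)*conj(1) + 2*(3 - sqrt(5))*conj(1) + 2*(6)*conj(1) + 2*(sqrt(5) + 3)*conj(1) + 2*(6)*conj(1) + 5*(-1)*conj(-1) + 5*(-1)*conj(-1)]
      = (1/20)[(11) + (3) + (6 - 2*sqrt(5)) + (12) + (2*sqrt(5) + 6) + (12) + (5) + (5)] = 60/20 = 3
  <chi_rho, chi_3> = (1/20)[1*(11)*conj(1) + 1*(3)*conj(-1) + 2*(3 - sqrt(5))*conj(-1) + 2*(6)*conj(1) + 2*(sqrt(5) + 3)*conj(-1) + 2*(6)*conj(1) + 5*(-1)*conj(1) + 5*(-1)*conj(-1)]
      = (1/20)[(11) + (-3) + (-6 + 2*sqrt(5)) + (12) + (-6 - 2*sqrt(5)) + (12) + (-5) + (5)] = 20/20 = 1
  <chi_rho, chi_4> = (1/20)[1*(11)*conj(1) + 1*(3)*conj(-1) + 2*(3 - sqrt(5))*conj(-1) + 2*(6)*conj(1) + 2*(sqrt(5) + 3)*conj(-1) + 2*(6)*conj(1) + 5*(-1)*conj(-1) + 5*(-1)*conj(1)]
      = (1/20)[(11) + (-3) + (-6 + 2*sqrt(5)) + (12) + (-6 - 2*sqrt(5)) + (12) + (5) + (-5)] = 20/20 = 1
  <chi_rho, chi_5> = (1/20)[1*(11)*conj(2) + 1*(3)*conj(-2) + 2*(3 - sqrt(5))*conj(1/2 + sqrt(5)/2) + 2*(6)*conj(-1/2 + sqrt(5)/2) + 2*(sqrt(5) + 3)*conj(1/2 - sqrt(5)/2) + 2*(6)*conj(-sqrt(5)/2 - 1/2) + 5*(-1)*conj(0) + 5*(-1)*conj(0)]
      = (1/20)[(22) + (-6) + (-2 + 2*sqrt(5)) + (-6 + 6*sqrt(5)) + (-2*sqrt(5) - 2) + (-6*sqrt(5) - 6) + (0) + (0)] = 0/20 = 0
  <chi_rho, chi_6> = (1/20)[1*(11)*conj(2) + 1*(3)*conj(2) + 2*(3 - sqrt(5))*conj(-1/2 + sqrt(5)/2) + 2*(6)*conj(-sqrt(5)/2 - 1/2) + 2*(sqrt(5) + 3)*conj(-sqrt(5)/2 - 1/2) + 2*(6)*conj(-1/2 + sqrt(5)/2) + 5*(-1)*conj(0) + 5*(-1)*conj(0)]
      = (1/20)[(22) + (6) + (-8 + 4*sqrt(5)) + (-6*sqrt(5) - 6) + (-4*sqrt(5) - 8) + (-6 + 6*sqrt(5)) + (0) + (0)] = 0/20 = 0
  <chi_rho, chi_7> = (1/20)[1*(11)*conj(2) + 1*(3)*conj(-2) + 2*(3 - sqrt(5))*conj(1/2 - sqrt(5)/2) + 2*(6)*conj(-sqrt(5)/2 - 1/2) + 2*(sqrt(5) + 3)*conj(1/2 + sqrt(5)/2) + 2*(6)*conj(-1/2 + sqrt(5)/2) + 5*(-1)*conj(0) + 5*(-1)*conj(0)]
      = (1/20)[(22) + (-6) + (8 - 4*sqrt(5)) + (-6*sqrt(5) - 6) + (8 + 4*sqrt(5)) + (-6 + 6*sqrt(5)) + (0) + (0)] = 20/20 = 1
  <chi_rho, chi_8> = (1/20)[1*(11)*conj(2) + 1*(3)*conj(2) + 2*(3 - sqrt(5))*conj(-sqrt(5)/2 - 1/2) + 2*(6)*conj(-1/2 + sqrt(5)/2) + 2*(sqrt(5) + 3)*conj(-1/2 + sqrt(5)/2) + 2*(6)*conj(-sqrt(5)/2 - 1/2) + 5*(-1)*conj(0) + 5*(-1)*conj(0)]
      = (1/20)[(22) + (6) + (2 - 2*sqrt(5)) + (-6 + 6*sqrt(5)) + (2 + 2*sqrt(5)) + (-6*sqrt(5) - 6) + (0) + (0)] = 20/20 = 1
Dimension check: dim(rho) = sum (mult * dim) = 2*1 + 3*1 + 1*1 + 1*1 + 0*2 + 0*2 + 1*2 + 1*2 = 11 = chi_rho(e) = 11.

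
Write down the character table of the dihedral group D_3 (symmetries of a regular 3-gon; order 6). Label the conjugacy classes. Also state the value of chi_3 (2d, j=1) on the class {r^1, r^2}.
Conjugacy classes: {e} of size 1, {r^1, r^2} of size 2, {s, sr, ..., sr^2} of size 3.
Character table:
  irrep \ class              {e} (size 1)  {r^1, r^2} (size 2)  {s, sr, ..., sr^2} (size 3)
  chi_1 (triv)               1             1                    1                          
  chi_2 (sign: r->1, s->-1)  1             1                    -1                         
  chi_3 (2d, j=1)            2             -1                   0                          

Spot check: chi_3 (2d, j=1) on {r^1, r^2} = -1.

Proof sketch: D_3 has order 2*3 = 6 with 3 conjugacy classes, hence 3 irreducibles. Sum of squared dims 1 + 1 + 4 = 6 = |G|. Linear characters come from the abelianisation; the 2-dimensional irreps have character r^k -> 2*cos(2*pi*j*k/3), reflections -> 0.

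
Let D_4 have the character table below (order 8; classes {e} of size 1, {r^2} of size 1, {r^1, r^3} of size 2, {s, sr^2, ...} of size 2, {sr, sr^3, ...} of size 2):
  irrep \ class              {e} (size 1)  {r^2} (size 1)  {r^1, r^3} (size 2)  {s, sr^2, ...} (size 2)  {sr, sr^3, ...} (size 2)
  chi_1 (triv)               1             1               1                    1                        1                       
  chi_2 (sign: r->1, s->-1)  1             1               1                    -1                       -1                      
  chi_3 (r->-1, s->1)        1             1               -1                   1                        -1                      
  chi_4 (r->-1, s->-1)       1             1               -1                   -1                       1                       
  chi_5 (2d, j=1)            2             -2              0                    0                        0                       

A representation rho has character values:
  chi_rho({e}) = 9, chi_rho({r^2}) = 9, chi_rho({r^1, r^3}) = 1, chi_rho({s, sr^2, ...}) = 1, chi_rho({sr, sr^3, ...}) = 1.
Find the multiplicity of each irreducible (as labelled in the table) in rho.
Multiplicities: chi_1: 3, chi_2: 2, chi_3: 2, chi_4: 2, chi_5: 0.

Why: Use <chi_rho, chi> = (1/|G|) sum_C |C| * chi_rho(C) * conj(chi(C)) with |G| = 8 for each irreducible chi in the table:
  <chi_rho, chi_1> = (1/8)[1*(9)*conj(1) + 1*(9)*conj(1) + 2*(1)*conj(1) + 2*(1)*conj(1) + 2*(1)*conj(1)]
      = (1/8)[(9) + (9) + (2) + (2) + (2)] = 24/8 = 3
  <chi_rho, chi_2> = (1/8)[1*(9)*conj(1) + 1*(9)*conj(1) + 2*(1)*conj(1) + 2*(1)*conj(-1) + 2*(1)*conj(-1)]
      = (1/8)[(9) + (9) + (2) + (-2) + (-2)] = 16/8 = 2
  <chi_rho, chi_3> = (1/8)[1*(9)*conj(1) + 1*(9)*conj(1) + 2*(1)*conj(-1) + 2*(1)*conj(1) + 2*(1)*conj(-1)]
      = (1/8)[(9) + (9) + (-2) + (2) + (-2)] = 16/8 = 2
  <chi_rho, chi_4> = (1/8)[1*(9)*conj(1) + 1*(9)*conj(1) + 2*(1)*conj(-1) + 2*(1)*conj(-1) + 2*(1)*conj(1)]
      = (1/8)[(9) + (9) + (-2) + (-2) + (2)] = 16/8 = 2
  <chi_rho, chi_5> = (1/8)[1*(9)*conj(2) + 1*(9)*conj(-2) + 2*(1)*conj(0) + 2*(1)*conj(0) + 2*(1)*conj(0)]
      = (1/8)[(18) + (-18) + (0) + (0) + (0)] = 0/8 = 0
Dimension check: dim(rho) = sum (mult * dim) = 3*1 + 2*1 + 2*1 + 2*1 + 0*2 = 9 = chi_rho(e) = 9.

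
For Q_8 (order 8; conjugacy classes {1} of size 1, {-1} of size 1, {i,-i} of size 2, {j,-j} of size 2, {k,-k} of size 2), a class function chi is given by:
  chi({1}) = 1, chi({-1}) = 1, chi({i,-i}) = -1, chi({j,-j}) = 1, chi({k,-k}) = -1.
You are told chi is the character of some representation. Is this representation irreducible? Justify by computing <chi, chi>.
Irreducible: <chi, chi> = 1.

Argument: <chi, chi> = (1/|G|) sum_C |C| * |chi(C)|^2 = (1/8)[1*|1|^2 + 1*|1|^2 + 2*|-1|^2 + 2*|1|^2 + 2*|-1|^2]
  = (1/8)[(1) + (1) + (2) + (2) + (2)] = 8/8 = 1.
A character is irreducible iff <chi, chi> = 1, so this representation is irreducible.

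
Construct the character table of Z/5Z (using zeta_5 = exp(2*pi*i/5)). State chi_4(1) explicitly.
Character table of Z/5Z (irreps indexed chi_0,...,chi_4 with chi_k(m) = zeta_5^(k*m), zeta_5 = exp(2*pi*i/5)):
  irrep \ class  {0} (size 1)  {1} (size 1)    {2} (size 1)    {3} (size 1)    {4} (size 1)  
  chi_0          1             1               1               1               1             
  chi_1          1             exp(2*I*pi/5)   exp(4*I*pi/5)   exp(-4*I*pi/5)  exp(-2*I*pi/5)
  chi_2          1             exp(4*I*pi/5)   exp(-2*I*pi/5)  exp(2*I*pi/5)   exp(-4*I*pi/5)
  chi_3          1             exp(-4*I*pi/5)  exp(2*I*pi/5)   exp(-2*I*pi/5)  exp(4*I*pi/5) 
  chi_4          1             exp(-2*I*pi/5)  exp(-4*I*pi/5)  exp(4*I*pi/5)   exp(2*I*pi/5) 

Spot check: chi_4(1) = zeta_5^(4*1) = zeta_5^4 = exp(-2*I*pi/5).

Proof sketch: Z/5Z is abelian, so all 5 irreducible complex representations are 1-dimensional. They are given by chi_k(m) = zeta_5^(k*m) for k = 0,...,4. Row orthogonality: sum_m chi_k(m) conj(chi_l(m)) = 5 * [k = l].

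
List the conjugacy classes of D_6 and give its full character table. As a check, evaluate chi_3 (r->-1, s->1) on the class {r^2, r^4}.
Conjugacy classes: {e} of size 1, {r^3} of size 1, {r^1, r^5} of size 2, {r^2, r^4} of size 2, {s, sr^2, ...} of size 3, {sr, sr^3, ...} of size 3.
Character table:
  irrep \ class              {e} (size 1)  {r^3} (size 1)  {r^1, r^5} (size 2)  {r^2, r^4} (size 2)  {s, sr^2, ...} (size 3)  {sr, sr^3, ...} (size 3)
  chi_1 (triv)               1             1               1                    1                    1                        1                       
  chi_2 (sign: r->1, s->-1)  1             1               1                    1                    -1                       -1                      
  chi_3 (r->-1, s->1)        1             -1              -1                   1                    1                        -1                      
  chi_4 (r->-1, s->-1)       1             -1              -1                   1                    -1                       1                       
  chi_5 (2d, j=1)            2             -2              1                    -1                   0                        0                       
  chi_6 (2d, j=2)            2             2               -1                   -1                   0                        0                       

Spot check: chi_3 (r->-1, s->1) on {r^2, r^4} = 1.

Solution. D_6 has order 2*6 = 12 with 6 conjugacy classes, hence 6 irreducibles. Sum of squared dims 1 + 1 + 1 + 1 + 4 + 4 = 12 = |G|. Linear characters come from the abelianisation; the 2-dimensional irreps have character r^k -> 2*cos(2*pi*j*k/6), reflections -> 0.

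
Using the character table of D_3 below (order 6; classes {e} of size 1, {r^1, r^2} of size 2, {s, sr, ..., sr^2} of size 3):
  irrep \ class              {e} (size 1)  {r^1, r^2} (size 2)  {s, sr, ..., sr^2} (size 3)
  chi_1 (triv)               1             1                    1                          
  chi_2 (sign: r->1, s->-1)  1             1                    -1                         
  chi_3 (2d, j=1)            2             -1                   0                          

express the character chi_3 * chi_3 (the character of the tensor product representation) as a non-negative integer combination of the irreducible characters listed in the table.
chi_3 tensor chi_3 = chi_1 + chi_2 + chi_3 (all other irreducibles have multiplicity 0).

Details: The character of a tensor product is the pointwise product (chi_3 * chi_3)(C) = chi_3(C) * chi_3(C):
  {e}: (2)*(2), {r^1, r^2}: (-1)*(-1), {s, sr, ..., sr^2}: (0)*(0)
so (chi_3 * chi_3) takes values
  {e} -> 4, {r^1, r^2} -> 1, {s, sr, ..., sr^2} -> 0.
Now take the inner product of this character with each irreducible chi from the table, <chi_3*chi_3, chi> = (1/6) sum_C |C| (chi_3*chi_3)(C) conj(chi(C)):
  <chi_3*chi_3, chi_1> = (1/6)[1*(4)*conj(1) + 2*(1)*conj(1) + 3*(0)*conj(1)]
      = (1/6)[(4) + (2) + (0)] = 6/6 = 1
  <chi_3*chi_3, chi_2> = (1/6)[1*(4)*conj(1) + 2*(1)*conj(1) + 3*(0)*conj(-1)]
      = (1/6)[(4) + (2) + (0)] = 6/6 = 1
  <chi_3*chi_3, chi_3> = (1/6)[1*(4)*conj(2) + 2*(1)*conj(-1) + 3*(0)*conj(0)]
      = (1/6)[(8) + (-2) + (0)] = 6/6 = 1
Hence the multiplicities are chi_1: 1, chi_2: 1, chi_3: 1. Dimension check: dim(chi_3)*dim(chi_3) = 2*2 = 4 and sum (mult * dim) = 1*1 + 1*1 + 1*2 = 4.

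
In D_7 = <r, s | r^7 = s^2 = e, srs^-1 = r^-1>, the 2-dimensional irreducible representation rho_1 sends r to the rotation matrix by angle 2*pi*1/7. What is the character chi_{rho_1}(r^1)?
chi_{rho_1}(r^1) = 2*cos(2*pi*1*1/7) = 2*cos(2*pi/7)

Derivation: rho_1(r^1) is rotation by angle 2*pi*1*1/7, whose trace is 2*cos(2*pi*1*1/7) = 2*cos(2*pi/7).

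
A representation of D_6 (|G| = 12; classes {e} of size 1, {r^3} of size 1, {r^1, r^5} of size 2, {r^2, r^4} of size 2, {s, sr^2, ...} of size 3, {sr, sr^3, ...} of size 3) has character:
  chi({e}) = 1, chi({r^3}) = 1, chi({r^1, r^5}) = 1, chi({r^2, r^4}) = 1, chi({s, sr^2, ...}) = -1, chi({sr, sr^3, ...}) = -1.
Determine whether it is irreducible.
Irreducible: <chi, chi> = 1.

Working: <chi, chi> = (1/|G|) sum_C |C| * |chi(C)|^2 = (1/12)[1*|1|^2 + 1*|1|^2 + 2*|1|^2 + 2*|1|^2 + 3*|-1|^2 + 3*|-1|^2]
  = (1/12)[(1) + (1) + (2) + (2) + (3) + (3)] = 12/12 = 1.
A character is irreducible iff <chi, chi> = 1, so this representation is irreducible.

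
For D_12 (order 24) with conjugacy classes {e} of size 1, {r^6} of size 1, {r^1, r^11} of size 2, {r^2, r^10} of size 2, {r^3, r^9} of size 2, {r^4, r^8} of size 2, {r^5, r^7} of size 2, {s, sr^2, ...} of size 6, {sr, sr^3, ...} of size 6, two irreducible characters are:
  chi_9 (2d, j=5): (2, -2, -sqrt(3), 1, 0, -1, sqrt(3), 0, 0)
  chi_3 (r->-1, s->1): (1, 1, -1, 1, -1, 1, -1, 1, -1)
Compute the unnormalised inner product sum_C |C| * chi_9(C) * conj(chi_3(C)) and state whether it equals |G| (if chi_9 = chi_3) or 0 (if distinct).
Sum = 0; so <chi_9, chi_3> = 0 (distinct irreducibles are orthogonal).

Why: Compute term by term over conjugacy classes (|C| * chi_9(C) * conj(chi_3(C))):
  1*(2)*conj(1) + 1*(-2)*conj(1) + 2*(-sqrt(3))*conj(-1) + 2*(1)*conj(1) + 2*(0)*conj(-1) + 2*(-1)*conj(1) + 2*(sqrt(3))*conj(-1) + 6*(0)*conj(1) + 6*(0)*conj(-1)
  = (2) + (-2) + (2*sqrt(3)) + (2) + (0) + (-2) + (-2*sqrt(3)) + (0) + (0)
  = 0.
Dividing by |G| = 24 gives 0/24 = 0, matching the row-orthogonality relation <chi_9, chi_3> = [chi_9 = chi_3].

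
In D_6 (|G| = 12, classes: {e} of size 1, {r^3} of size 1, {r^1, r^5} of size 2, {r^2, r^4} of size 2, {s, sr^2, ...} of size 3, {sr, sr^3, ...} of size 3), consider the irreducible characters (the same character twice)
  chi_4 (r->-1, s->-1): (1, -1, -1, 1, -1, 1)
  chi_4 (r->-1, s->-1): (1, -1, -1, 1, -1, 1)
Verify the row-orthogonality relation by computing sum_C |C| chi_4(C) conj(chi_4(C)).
Sum = 12 = |G| = 12; so <chi_4, chi_4> = 1 (norm-1 confirms irreducibility).

Proof sketch: Compute term by term over conjugacy classes (|C| * chi_4(C) * conj(chi_4(C))):
  1*(1)*conj(1) + 1*(-1)*conj(-1) + 2*(-1)*conj(-1) + 2*(1)*conj(1) + 3*(-1)*conj(-1) + 3*(1)*conj(1)
  = (1) + (1) + (2) + (2) + (3) + (3)
  = 12.
Dividing by |G| = 12 gives 12/12 = 1, matching the row-orthogonality relation <chi_4, chi_4> = [chi_4 = chi_4].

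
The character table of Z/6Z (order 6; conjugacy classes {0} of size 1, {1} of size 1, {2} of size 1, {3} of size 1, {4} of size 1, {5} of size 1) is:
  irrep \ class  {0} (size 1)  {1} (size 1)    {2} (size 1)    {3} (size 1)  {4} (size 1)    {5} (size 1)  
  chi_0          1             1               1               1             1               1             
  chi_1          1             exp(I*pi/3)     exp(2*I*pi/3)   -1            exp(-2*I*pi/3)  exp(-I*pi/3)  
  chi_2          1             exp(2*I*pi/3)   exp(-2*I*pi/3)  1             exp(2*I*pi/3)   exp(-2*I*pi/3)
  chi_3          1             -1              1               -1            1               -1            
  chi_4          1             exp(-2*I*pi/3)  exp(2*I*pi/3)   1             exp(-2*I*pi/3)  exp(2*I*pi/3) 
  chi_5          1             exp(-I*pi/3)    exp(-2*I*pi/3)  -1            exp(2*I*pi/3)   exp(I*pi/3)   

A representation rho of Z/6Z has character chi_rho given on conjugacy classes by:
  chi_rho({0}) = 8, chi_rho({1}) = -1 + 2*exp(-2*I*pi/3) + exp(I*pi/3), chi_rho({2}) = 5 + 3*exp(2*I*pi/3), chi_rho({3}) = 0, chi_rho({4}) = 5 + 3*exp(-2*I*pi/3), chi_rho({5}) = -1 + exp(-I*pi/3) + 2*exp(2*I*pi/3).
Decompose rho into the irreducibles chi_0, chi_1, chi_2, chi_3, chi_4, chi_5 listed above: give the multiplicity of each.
Multiplicities: chi_0: 2, chi_1: 1, chi_2: 0, chi_3: 3, chi_4: 2, chi_5: 0.

Explanation: Use <chi_rho, chi> = (1/|G|) sum_C |C| * chi_rho(C) * conj(chi(C)) with |G| = 6 for each irreducible chi in the table:
  <chi_rho, chi_0> = (1/6)[1*(8)*conj(1) + 1*(-1 + 2*exp(-2*I*pi/3) + exp(I*pi/3))*conj(1) + 1*(5 + 3*exp(2*I*pi/3))*conj(1) + 1*(0)*conj(1) + 1*(5 + 3*exp(-2*I*pi/3))*conj(1) + 1*(-1 + exp(-I*pi/3) + 2*exp(2*I*pi/3))*conj(1)]
      = (1/6)[(8) + (-1 + 2*exp(-2*I*pi/3) + exp(I*pi/3)) + (5 + 3*exp(2*I*pi/3)) + (0) + (5 + 3*exp(-2*I*pi/3)) + (-1 + exp(-I*pi/3) + 2*exp(2*I*pi/3))] = 12/6 = 2
  <chi_rho, chi_1> = (1/6)[1*(8)*conj(1) + 1*(-1 + 2*exp(-2*I*pi/3) + exp(I*pi/3))*conj(exp(I*pi/3)) + 1*(5 + 3*exp(2*I*pi/3))*conj(exp(2*I*pi/3)) + 1*(0)*conj(-1) + 1*(5 + 3*exp(-2*I*pi/3))*conj(exp(-2*I*pi/3)) + 1*(-1 + exp(-I*pi/3) + 2*exp(2*I*pi/3))*conj(exp(-I*pi/3))]
      = (1/6)[(8) + (-1 - exp(-I*pi/3)) + (3 + 5*exp(-2*I*pi/3)) + (0) + (3 + 5*exp(2*I*pi/3)) + (-1 - exp(I*pi/3))] = 6/6 = 1
  <chi_rho, chi_2> = (1/6)[1*(8)*conj(1) + 1*(-1 + 2*exp(-2*I*pi/3) + exp(I*pi/3))*conj(exp(2*I*pi/3)) + 1*(5 + 3*exp(2*I*pi/3))*conj(exp(-2*I*pi/3)) + 1*(0)*conj(1) + 1*(5 + 3*exp(-2*I*pi/3))*conj(exp(2*I*pi/3)) + 1*(-1 + exp(-I*pi/3) + 2*exp(2*I*pi/3))*conj(exp(-2*I*pi/3))]
      = (1/6)[(8) + (exp(-I*pi/3) - exp(-2*I*pi/3) + 2*exp(2*I*pi/3)) + (3*exp(-2*I*pi/3) + 5*exp(2*I*pi/3)) + (0) + (5*exp(-2*I*pi/3) + 3*exp(2*I*pi/3)) + (2*exp(-2*I*pi/3) - exp(2*I*pi/3) + exp(I*pi/3))] = 0/6 = 0
  <chi_rho, chi_3> = (1/6)[1*(8)*conj(1) + 1*(-1 + 2*exp(-2*I*pi/3) + exp(I*pi/3))*conj(-1) + 1*(5 + 3*exp(2*I*pi/3))*conj(1) + 1*(0)*conj(-1) + 1*(5 + 3*exp(-2*I*pi/3))*conj(1) + 1*(-1 + exp(-I*pi/3) + 2*exp(2*I*pi/3))*conj(-1)]
      = (1/6)[(8) + (1 - exp(I*pi/3) - 2*exp(-2*I*pi/3)) + (5 + 3*exp(2*I*pi/3)) + (0) + (5 + 3*exp(-2*I*pi/3)) + (1 - 2*exp(2*I*pi/3) - exp(-I*pi/3))] = 18/6 = 3
  <chi_rho, chi_4> = (1/6)[1*(8)*conj(1) + 1*(-1 + 2*exp(-2*I*pi/3) + exp(I*pi/3))*conj(exp(-2*I*pi/3)) + 1*(5 + 3*exp(2*I*pi/3))*conj(exp(2*I*pi/3)) + 1*(0)*conj(1) + 1*(5 + 3*exp(-2*I*pi/3))*conj(exp(-2*I*pi/3)) + 1*(-1 + exp(-I*pi/3) + 2*exp(2*I*pi/3))*conj(exp(2*I*pi/3))]
      = (1/6)[(8) + (1 - exp(2*I*pi/3)) + (3 + 5*exp(-2*I*pi/3)) + (0) + (3 + 5*exp(2*I*pi/3)) + (1 - exp(-2*I*pi/3))] = 12/6 = 2
  <chi_rho, chi_5> = (1/6)[1*(8)*conj(1) + 1*(-1 + 2*exp(-2*I*pi/3) + exp(I*pi/3))*conj(exp(-I*pi/3)) + 1*(5 + 3*exp(2*I*pi/3))*conj(exp(-2*I*pi/3)) + 1*(0)*conj(-1) + 1*(5 + 3*exp(-2*I*pi/3))*conj(exp(2*I*pi/3)) + 1*(-1 + exp(-I*pi/3) + 2*exp(2*I*pi/3))*conj(exp(I*pi/3))]
      = (1/6)[(8) + (2*exp(-I*pi/3) - exp(I*pi/3) + exp(2*I*pi/3)) + (3*exp(-2*I*pi/3) + 5*exp(2*I*pi/3)) + (0) + (5*exp(-2*I*pi/3) + 3*exp(2*I*pi/3)) + (exp(-2*I*pi/3) - exp(-I*pi/3) + 2*exp(I*pi/3))] = 0/6 = 0
(Exp terms are combined using exp(i*s)*conj(exp(i*t)) = exp(i*(s-t)), and sums of them are collapsed using the identity that for every m > 1 the m distinct m-th roots of unity sum to 0, e.g. 1 + exp(2*I*pi/3) + exp(-2*I*pi/3) = 0.)
Dimension check: dim(rho) = sum (mult * dim) = 2*1 + 1*1 + 0*1 + 3*1 + 2*1 + 0*1 = 8 = chi_rho(e) = 8.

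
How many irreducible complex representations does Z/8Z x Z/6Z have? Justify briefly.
48

Justification: The number of irreducible complex representations of a finite group equals its number of conjugacy classes. Z/8Z x Z/6Z is abelian of order 48, so every element is its own conjugacy class: 48 classes, so Z/8Z x Z/6Z (order 48) has exactly 48 irreducible complex representations.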